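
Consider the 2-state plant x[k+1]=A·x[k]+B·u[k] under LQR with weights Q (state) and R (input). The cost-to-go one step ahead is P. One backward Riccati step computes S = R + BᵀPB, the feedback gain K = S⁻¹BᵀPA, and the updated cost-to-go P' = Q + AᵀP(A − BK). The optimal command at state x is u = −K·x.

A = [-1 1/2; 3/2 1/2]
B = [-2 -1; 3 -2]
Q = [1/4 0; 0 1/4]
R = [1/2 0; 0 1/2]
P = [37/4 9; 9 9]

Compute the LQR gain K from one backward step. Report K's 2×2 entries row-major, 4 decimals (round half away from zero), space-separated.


0.3691 -0.0224 -0.0424 -0.3391

BᵀP = [8.5000 9.0000; -27.2500 -27.0000]
S = R + BᵀPB = [1/2 0; 0 1/2] + [10.0000 -26.5000; -26.5000 81.2500] = [10.5000 -26.5000; -26.5000 81.7500]
BᵀPA = [5.0000 8.7500; -13.2500 -27.1250]
K = S⁻¹·BᵀPA = [0.3691 -0.0224; -0.0424 -0.3391]
A−BK = [-0.3042 0.1161; 0.3078 -0.1109]
AᵀP(A−BK) = [0.0923 -0.0056; -0.0056 0.0613]
P' = Q + AᵀP(A−BK) = [0.3423 -0.0056; -0.0056 0.3113]
tr(P') = 0.6536


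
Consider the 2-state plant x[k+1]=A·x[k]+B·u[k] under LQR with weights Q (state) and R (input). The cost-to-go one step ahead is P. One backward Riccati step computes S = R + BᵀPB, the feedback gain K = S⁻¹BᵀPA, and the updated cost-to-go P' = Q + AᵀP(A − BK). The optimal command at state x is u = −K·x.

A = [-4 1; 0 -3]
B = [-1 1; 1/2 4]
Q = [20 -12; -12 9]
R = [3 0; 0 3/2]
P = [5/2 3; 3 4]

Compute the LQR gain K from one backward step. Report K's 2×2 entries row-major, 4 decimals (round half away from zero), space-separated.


0.2626 -0.0960 -0.6162 -0.4672

BᵀP = [-1.0000 -1.0000; 14.5000 19.0000]
S = R + BᵀPB = [3 0; 0 3/2] + [0.5000 -5.0000; -5.0000 90.5000] = [3.5000 -5.0000; -5.0000 92.0000]
BᵀPA = [4.0000 2.0000; -58.0000 -42.5000]
K = S⁻¹·BᵀPA = [0.2626 -0.0960; -0.6162 -0.4672]
A−BK = [-3.1212 1.3712; 2.3333 -1.0833]
AᵀP(A−BK) = [3.2121 -0.7121; -0.7121 0.8371]
P' = Q + AᵀP(A−BK) = [23.2121 -12.7121; -12.7121 9.8371]
tr(P') = 33.0492


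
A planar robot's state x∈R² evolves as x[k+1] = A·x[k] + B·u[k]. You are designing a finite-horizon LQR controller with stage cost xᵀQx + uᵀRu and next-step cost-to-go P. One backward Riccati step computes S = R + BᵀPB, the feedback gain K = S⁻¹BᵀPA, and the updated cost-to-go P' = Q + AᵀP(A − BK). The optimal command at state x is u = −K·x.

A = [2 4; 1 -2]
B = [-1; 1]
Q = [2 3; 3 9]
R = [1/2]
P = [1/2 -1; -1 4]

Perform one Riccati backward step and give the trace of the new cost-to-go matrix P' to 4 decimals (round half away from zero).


BᵀP = [-1.5000 5.0000]
S = R + BᵀPB = [1/2] + [6.5000] = [7.0000]
BᵀPA = [2.0000 -16.0000]
K = S⁻¹·BᵀPA = [0.2857 -2.2857]
A−BK = [2.2857 1.7143; 0.7143 0.2857]
AᵀP(A−BK) = [1.4286 0.5714; 0.5714 3.4286]
P' = Q + AᵀP(A−BK) = [3.4286 3.5714; 3.5714 12.4286]
tr(P') = 15.8571

15.8571


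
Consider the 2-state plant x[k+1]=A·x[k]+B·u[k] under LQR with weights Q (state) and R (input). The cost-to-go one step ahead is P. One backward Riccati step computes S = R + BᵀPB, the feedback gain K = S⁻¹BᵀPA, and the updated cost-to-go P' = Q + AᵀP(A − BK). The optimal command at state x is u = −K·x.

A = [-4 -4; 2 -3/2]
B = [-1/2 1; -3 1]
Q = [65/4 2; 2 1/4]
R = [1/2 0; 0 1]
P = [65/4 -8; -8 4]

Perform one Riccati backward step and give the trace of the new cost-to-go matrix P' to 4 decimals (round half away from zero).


40.7682

BᵀP = [15.8750 -8.0000; 8.2500 -4.0000]
S = R + BᵀPB = [1/2 0; 0 1] + [16.0625 7.8750; 7.8750 4.2500] = [16.5625 7.8750; 7.8750 5.2500]
BᵀPA = [-79.5000 -51.5000; -41.0000 -27.0000]
K = S⁻¹·BᵀPA = [-3.7895 -2.3158; -2.1253 -1.6692]
A−BK = [-3.7694 -3.4887; -7.2431 -6.7782]
AᵀP(A−BK) = [15.5990 11.4586; 11.4586 8.6692]
P' = Q + AᵀP(A−BK) = [31.8490 13.4586; 13.4586 8.9192]
tr(P') = 40.7682


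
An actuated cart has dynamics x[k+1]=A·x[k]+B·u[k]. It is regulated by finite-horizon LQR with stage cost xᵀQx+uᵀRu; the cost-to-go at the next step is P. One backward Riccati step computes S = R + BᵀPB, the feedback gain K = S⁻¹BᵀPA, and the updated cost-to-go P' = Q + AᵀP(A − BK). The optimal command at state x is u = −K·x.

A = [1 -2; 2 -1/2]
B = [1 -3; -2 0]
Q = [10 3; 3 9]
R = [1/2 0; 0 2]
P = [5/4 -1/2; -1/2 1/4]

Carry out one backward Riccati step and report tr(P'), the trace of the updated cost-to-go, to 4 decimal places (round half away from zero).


19.5778

BᵀP = [2.2500 -1.0000; -3.7500 1.5000]
S = R + BᵀPB = [1/2 0; 0 2] + [4.2500 -6.7500; -6.7500 11.2500] = [4.7500 -6.7500; -6.7500 13.2500]
BᵀPA = [0.2500 -4.0000; -0.7500 6.7500]
K = S⁻¹·BᵀPA = [-0.1007 -0.4281; -0.1079 0.2914]
A−BK = [0.7770 -0.6978; 1.7986 -1.3561]
AᵀP(A−BK) = [0.1942 -0.1745; -0.1745 0.3835]
P' = Q + AᵀP(A−BK) = [10.1942 2.8255; 2.8255 9.3835]
tr(P') = 19.5778


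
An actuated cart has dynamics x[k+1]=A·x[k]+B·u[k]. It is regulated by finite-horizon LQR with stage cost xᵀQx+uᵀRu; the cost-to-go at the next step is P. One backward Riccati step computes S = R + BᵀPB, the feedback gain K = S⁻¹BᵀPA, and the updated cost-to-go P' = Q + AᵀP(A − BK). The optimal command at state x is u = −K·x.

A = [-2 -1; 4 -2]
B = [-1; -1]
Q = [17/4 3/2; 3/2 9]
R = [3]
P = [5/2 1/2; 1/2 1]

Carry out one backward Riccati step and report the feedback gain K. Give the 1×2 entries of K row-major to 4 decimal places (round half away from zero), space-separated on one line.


0.0000 0.8000

BᵀP = [-3.0000 -1.5000]
S = R + BᵀPB = [3] + [4.5000] = [7.5000]
BᵀPA = [0.0000 6.0000]
K = S⁻¹·BᵀPA = [0.0000 0.8000]
A−BK = [-2.0000 -0.2000; 4.0000 -1.2000]
AᵀP(A−BK) = [18.0000 -3.0000; -3.0000 3.7000]
P' = Q + AᵀP(A−BK) = [22.2500 -1.5000; -1.5000 12.7000]
tr(P') = 34.9500


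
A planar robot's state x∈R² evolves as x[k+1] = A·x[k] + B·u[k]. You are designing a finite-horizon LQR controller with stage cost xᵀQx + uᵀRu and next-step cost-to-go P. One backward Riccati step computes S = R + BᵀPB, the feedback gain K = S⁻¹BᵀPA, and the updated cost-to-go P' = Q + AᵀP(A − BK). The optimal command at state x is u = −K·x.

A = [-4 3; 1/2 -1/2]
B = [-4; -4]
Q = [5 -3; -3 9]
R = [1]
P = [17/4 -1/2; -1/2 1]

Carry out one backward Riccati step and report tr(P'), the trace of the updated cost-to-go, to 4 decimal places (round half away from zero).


BᵀP = [-15.0000 -2.0000]
S = R + BᵀPB = [1] + [68.0000] = [69.0000]
BᵀPA = [59.0000 -44.0000]
K = S⁻¹·BᵀPA = [0.8551 -0.6377]
A−BK = [-0.5797 0.4493; 3.9203 -3.0507]
AᵀP(A−BK) = [19.8007 -15.3768; -15.3768 11.9420]
P' = Q + AᵀP(A−BK) = [24.8007 -18.3768; -18.3768 20.9420]
tr(P') = 45.7428

45.7428


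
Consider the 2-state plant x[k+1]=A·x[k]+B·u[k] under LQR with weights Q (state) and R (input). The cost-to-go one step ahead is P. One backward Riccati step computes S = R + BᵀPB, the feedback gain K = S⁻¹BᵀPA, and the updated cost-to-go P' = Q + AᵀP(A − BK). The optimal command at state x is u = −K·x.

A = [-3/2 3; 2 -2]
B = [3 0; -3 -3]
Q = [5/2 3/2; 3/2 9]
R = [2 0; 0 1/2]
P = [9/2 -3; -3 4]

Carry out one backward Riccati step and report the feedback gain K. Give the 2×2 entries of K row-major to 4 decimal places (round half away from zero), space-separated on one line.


-0.4640 0.9037 -0.2266 -0.1626

BᵀP = [22.5000 -21.0000; 9.0000 -12.0000]
S = R + BᵀPB = [2 0; 0 1/2] + [130.5000 63.0000; 63.0000 36.0000] = [132.5000 63.0000; 63.0000 36.5000]
BᵀPA = [-75.7500 109.5000; -37.5000 51.0000]
K = S⁻¹·BᵀPA = [-0.4640 0.9037; -0.2266 -0.1626]
A−BK = [-0.1081 0.2888; -0.0716 0.2234]
AᵀP(A−BK) = [0.4828 -0.8902; -0.8902 1.8345]
P' = Q + AᵀP(A−BK) = [2.9828 0.6098; 0.6098 10.8345]
tr(P') = 13.8174


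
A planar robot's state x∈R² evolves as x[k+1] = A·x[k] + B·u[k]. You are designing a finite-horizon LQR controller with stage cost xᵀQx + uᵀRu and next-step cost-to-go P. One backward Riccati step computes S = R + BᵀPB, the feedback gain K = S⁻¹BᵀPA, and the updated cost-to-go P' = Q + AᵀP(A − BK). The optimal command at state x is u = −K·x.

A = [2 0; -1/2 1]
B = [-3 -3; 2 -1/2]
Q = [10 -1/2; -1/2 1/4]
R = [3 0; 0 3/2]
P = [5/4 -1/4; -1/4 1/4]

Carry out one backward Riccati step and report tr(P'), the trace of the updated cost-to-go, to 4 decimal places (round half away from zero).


10.8423

BᵀP = [-4.2500 1.2500; -3.6250 0.6250]
S = R + BᵀPB = [3 0; 0 3/2] + [15.2500 12.1250; 12.1250 10.5625] = [18.2500 12.1250; 12.1250 12.0625]
BᵀPA = [-9.1250 1.2500; -7.5625 0.6250]
K = S⁻¹·BᵀPA = [-0.2513 0.1026; -0.3744 -0.0513]
A−BK = [0.1231 0.1538; -0.1846 0.7692]
AᵀP(A−BK) = [0.4385 -0.0769; -0.0769 0.1538]
P' = Q + AᵀP(A−BK) = [10.4385 -0.5769; -0.5769 0.4038]
tr(P') = 10.8423


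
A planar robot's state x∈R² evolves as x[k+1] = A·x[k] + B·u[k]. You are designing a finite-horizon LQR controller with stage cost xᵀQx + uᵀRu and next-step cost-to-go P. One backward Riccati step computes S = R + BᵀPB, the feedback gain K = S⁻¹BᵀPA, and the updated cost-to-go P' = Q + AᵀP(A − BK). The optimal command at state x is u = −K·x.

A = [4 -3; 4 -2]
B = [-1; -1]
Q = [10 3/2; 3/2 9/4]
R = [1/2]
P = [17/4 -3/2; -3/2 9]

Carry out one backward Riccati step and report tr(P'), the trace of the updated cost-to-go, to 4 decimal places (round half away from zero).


25.8430

BᵀP = [-2.7500 -7.5000]
S = R + BᵀPB = [1/2] + [10.2500] = [10.7500]
BᵀPA = [-41.0000 23.2500]
K = S⁻¹·BᵀPA = [-3.8140 2.1628]
A−BK = [0.1860 -0.8372; 0.1860 0.1628]
AᵀP(A−BK) = [7.6279 -4.3256; -4.3256 5.9651]
P' = Q + AᵀP(A−BK) = [17.6279 -2.8256; -2.8256 8.2151]
tr(P') = 25.8430


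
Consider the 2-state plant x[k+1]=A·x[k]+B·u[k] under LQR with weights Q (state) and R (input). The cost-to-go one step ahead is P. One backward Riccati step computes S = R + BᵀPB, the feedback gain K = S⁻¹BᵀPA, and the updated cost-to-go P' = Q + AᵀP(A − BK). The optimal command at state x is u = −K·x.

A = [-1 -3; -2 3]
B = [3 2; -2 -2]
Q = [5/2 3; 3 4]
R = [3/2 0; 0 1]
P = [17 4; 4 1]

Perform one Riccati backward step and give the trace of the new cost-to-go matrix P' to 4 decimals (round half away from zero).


8.3195

BᵀP = [43.0000 10.0000; 26.0000 6.0000]
S = R + BᵀPB = [3/2 0; 0 1] + [109.0000 66.0000; 66.0000 40.0000] = [110.5000 66.0000; 66.0000 41.0000]
BᵀPA = [-63.0000 -99.0000; -38.0000 -60.0000]
K = S⁻¹·BᵀPA = [-0.4298 -0.5673; -0.2350 -0.5501]
A−BK = [0.7593 -0.1977; -3.3295 0.7650]
AᵀP(A−BK) = [0.9943 0.3524; 0.3524 0.8252]
P' = Q + AᵀP(A−BK) = [3.4943 3.3524; 3.3524 4.8252]
tr(P') = 8.3195


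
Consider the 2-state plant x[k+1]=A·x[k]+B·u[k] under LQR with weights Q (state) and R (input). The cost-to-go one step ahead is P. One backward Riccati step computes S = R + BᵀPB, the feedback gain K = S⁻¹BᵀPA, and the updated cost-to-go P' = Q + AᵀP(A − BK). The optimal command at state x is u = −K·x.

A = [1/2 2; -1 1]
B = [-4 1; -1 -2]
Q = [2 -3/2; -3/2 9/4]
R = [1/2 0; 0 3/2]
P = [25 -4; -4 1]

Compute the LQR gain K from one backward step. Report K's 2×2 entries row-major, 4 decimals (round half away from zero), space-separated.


-0.0724 -0.5135 0.2878 -0.1011

BᵀP = [-96.0000 15.0000; 33.0000 -6.0000]
S = R + BᵀPB = [1/2 0; 0 3/2] + [369.0000 -126.0000; -126.0000 45.0000] = [369.5000 -126.0000; -126.0000 46.5000]
BᵀPA = [-63.0000 -177.0000; 22.5000 60.0000]
K = S⁻¹·BᵀPA = [-0.0724 -0.5135; 0.2878 -0.1011]
A−BK = [-0.0773 0.0471; -0.4968 0.2843]
AᵀP(A−BK) = [0.2158 -0.0758; -0.0758 0.1763]
P' = Q + AᵀP(A−BK) = [2.2158 -1.5758; -1.5758 2.4263]
tr(P') = 4.6422


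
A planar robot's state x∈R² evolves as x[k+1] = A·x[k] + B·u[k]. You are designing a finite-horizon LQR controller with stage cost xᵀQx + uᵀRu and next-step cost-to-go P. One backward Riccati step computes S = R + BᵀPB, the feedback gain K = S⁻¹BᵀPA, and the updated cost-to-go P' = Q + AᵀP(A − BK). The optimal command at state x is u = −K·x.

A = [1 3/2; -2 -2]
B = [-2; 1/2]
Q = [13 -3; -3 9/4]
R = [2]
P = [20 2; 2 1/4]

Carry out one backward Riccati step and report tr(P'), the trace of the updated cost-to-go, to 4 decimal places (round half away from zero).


16.7464

BᵀP = [-39.0000 -3.8750]
S = R + BᵀPB = [2] + [76.0625] = [78.0625]
BᵀPA = [-31.2500 -50.7500]
K = S⁻¹·BᵀPA = [-0.4003 -0.6501]
A−BK = [0.1994 0.1998; -1.7998 -1.6749]
AᵀP(A−BK) = [0.4900 0.6837; 0.6837 1.0064]
P' = Q + AᵀP(A−BK) = [13.4900 -2.3163; -2.3163 3.2564]
tr(P') = 16.7464


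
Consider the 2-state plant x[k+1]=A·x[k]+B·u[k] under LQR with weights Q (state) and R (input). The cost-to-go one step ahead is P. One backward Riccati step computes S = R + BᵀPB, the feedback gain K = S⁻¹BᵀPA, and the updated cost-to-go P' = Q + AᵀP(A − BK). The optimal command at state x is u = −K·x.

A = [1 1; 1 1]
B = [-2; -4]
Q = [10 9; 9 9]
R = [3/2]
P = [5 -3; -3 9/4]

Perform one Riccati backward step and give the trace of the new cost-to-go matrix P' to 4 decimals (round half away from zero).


BᵀP = [2.0000 -3.0000]
S = R + BᵀPB = [3/2] + [8.0000] = [9.5000]
BᵀPA = [-1.0000 -1.0000]
K = S⁻¹·BᵀPA = [-0.1053 -0.1053]
A−BK = [0.7895 0.7895; 0.5789 0.5789]
AᵀP(A−BK) = [1.1447 1.1447; 1.1447 1.1447]
P' = Q + AᵀP(A−BK) = [11.1447 10.1447; 10.1447 10.1447]
tr(P') = 21.2895

21.2895


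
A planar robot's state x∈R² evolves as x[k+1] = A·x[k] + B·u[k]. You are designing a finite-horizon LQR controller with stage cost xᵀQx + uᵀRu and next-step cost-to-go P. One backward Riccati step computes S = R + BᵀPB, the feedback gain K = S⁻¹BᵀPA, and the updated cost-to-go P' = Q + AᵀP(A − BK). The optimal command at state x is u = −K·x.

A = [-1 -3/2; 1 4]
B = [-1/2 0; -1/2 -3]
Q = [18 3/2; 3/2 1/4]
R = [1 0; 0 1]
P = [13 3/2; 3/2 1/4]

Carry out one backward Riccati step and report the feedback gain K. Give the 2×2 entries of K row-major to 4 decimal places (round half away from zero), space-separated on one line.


BᵀP = [-7.2500 -0.8750; -4.5000 -0.7500]
S = R + BᵀPB = [1 0; 0 1] + [4.0625 2.6250; 2.6250 2.2500] = [5.0625 2.6250; 2.6250 3.2500]
BᵀPA = [6.3750 7.3750; 3.7500 3.7500]
K = S⁻¹·BᵀPA = [1.1373 1.4771; 0.2353 -0.0392]
A−BK = [-0.4314 -0.7614; 2.2745 4.6209]
AᵀP(A−BK) = [2.1176 2.9804; 2.9804 4.5033]
P' = Q + AᵀP(A−BK) = [20.1176 4.4804; 4.4804 4.7533]
tr(P') = 24.8709

1.1373 1.4771 0.2353 -0.0392


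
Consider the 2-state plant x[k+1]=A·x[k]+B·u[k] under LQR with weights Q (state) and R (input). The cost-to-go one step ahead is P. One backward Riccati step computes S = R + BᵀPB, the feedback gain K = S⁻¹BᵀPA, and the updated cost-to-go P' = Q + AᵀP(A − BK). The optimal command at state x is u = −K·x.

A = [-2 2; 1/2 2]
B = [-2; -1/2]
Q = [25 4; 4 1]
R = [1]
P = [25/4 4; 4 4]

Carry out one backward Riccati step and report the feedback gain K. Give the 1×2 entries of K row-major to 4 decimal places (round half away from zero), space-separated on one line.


BᵀP = [-14.5000 -10.0000]
S = R + BᵀPB = [1] + [34.0000] = [35.0000]
BᵀPA = [24.0000 -49.0000]
K = S⁻¹·BᵀPA = [0.6857 -1.4000]
A−BK = [-0.6286 -0.8000; 0.8429 1.3000]
AᵀP(A−BK) = [1.5429 0.6000; 0.6000 4.4000]
P' = Q + AᵀP(A−BK) = [26.5429 4.6000; 4.6000 5.4000]
tr(P') = 31.9429

0.6857 -1.4000


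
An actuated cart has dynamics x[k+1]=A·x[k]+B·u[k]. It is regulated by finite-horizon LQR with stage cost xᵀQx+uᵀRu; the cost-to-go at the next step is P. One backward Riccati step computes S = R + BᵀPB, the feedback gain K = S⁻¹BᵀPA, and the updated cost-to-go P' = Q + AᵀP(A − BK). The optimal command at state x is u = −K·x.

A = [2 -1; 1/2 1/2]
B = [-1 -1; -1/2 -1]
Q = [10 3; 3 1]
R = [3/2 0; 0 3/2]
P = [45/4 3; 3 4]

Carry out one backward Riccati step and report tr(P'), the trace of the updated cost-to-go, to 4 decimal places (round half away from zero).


BᵀP = [-12.7500 -5.0000; -14.2500 -7.0000]
S = R + BᵀPB = [3/2 0; 0 3/2] + [15.2500 17.7500; 17.7500 21.2500] = [16.7500 17.7500; 17.7500 22.7500]
BᵀPA = [-28.0000 10.2500; -32.0000 10.7500]
K = S⁻¹·BᵀPA = [-1.0455 0.6420; -0.5909 -0.0284]
A−BK = [0.3636 -0.3864; -0.6136 0.7926]
AᵀP(A−BK) = [3.8182 -2.9318; -2.9318 2.9744]
P' = Q + AᵀP(A−BK) = [13.8182 0.0682; 0.0682 3.9744]
tr(P') = 17.7926

17.7926


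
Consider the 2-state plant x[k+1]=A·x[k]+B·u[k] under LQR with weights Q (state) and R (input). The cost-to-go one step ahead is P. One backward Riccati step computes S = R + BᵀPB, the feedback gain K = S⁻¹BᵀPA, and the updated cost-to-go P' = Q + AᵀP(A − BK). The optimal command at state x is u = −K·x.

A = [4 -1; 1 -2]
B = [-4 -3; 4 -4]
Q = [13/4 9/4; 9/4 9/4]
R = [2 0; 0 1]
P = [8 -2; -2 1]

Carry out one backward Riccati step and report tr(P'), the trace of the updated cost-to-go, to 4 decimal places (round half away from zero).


BᵀP = [-40.0000 12.0000; -16.0000 2.0000]
S = R + BᵀPB = [2 0; 0 1] + [208.0000 72.0000; 72.0000 40.0000] = [210.0000 72.0000; 72.0000 41.0000]
BᵀPA = [-148.0000 16.0000; -62.0000 12.0000]
K = S⁻¹·BᵀPA = [-0.4682 -0.0607; -0.6900 0.3993]
A−BK = [0.0572 -0.0450; 0.1127 -0.1600]
AᵀP(A−BK) = [0.9276 -0.2288; -0.2288 0.1798]
P' = Q + AᵀP(A−BK) = [4.1776 2.0212; 2.0212 2.4298]
tr(P') = 6.6074

6.6074


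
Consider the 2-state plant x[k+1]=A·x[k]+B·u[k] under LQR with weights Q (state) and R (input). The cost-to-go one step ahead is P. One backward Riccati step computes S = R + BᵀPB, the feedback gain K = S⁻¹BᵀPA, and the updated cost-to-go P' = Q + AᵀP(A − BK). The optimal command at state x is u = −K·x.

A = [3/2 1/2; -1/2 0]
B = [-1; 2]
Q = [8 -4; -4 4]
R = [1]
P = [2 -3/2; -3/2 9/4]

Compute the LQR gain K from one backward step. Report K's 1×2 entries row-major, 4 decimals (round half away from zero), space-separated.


BᵀP = [-5.0000 6.0000]
S = R + BᵀPB = [1] + [17.0000] = [18.0000]
BᵀPA = [-10.5000 -2.5000]
K = S⁻¹·BᵀPA = [-0.5833 -0.1389]
A−BK = [0.9167 0.3611; 0.6667 0.2778]
AᵀP(A−BK) = [1.1875 0.4167; 0.4167 0.1528]
P' = Q + AᵀP(A−BK) = [9.1875 -3.5833; -3.5833 4.1528]
tr(P') = 13.3403

-0.5833 -0.1389


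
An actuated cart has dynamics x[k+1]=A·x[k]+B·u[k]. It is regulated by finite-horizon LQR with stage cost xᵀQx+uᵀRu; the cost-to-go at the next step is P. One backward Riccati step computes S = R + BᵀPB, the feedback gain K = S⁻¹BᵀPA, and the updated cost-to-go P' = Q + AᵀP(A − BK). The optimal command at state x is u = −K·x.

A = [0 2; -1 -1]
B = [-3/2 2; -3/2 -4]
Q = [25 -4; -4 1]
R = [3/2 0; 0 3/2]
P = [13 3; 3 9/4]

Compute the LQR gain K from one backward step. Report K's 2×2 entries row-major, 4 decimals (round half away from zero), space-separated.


0.2121 -0.6503 0.1566 0.4885

BᵀP = [-24.0000 -7.8750; 14.0000 -3.0000]
S = R + BᵀPB = [3/2 0; 0 3/2] + [47.8125 -16.5000; -16.5000 40.0000] = [49.3125 -16.5000; -16.5000 41.5000]
BᵀPA = [7.8750 -40.1250; 3.0000 31.0000]
K = S⁻¹·BᵀPA = [0.2121 -0.6503; 0.1566 0.4885]
A−BK = [0.0049 0.0477; -0.0554 -0.0216]
AᵀP(A−BK) = [0.1099 -0.0946; -0.0946 1.0166]
P' = Q + AᵀP(A−BK) = [25.1099 -4.0946; -4.0946 2.0166]
tr(P') = 27.1264


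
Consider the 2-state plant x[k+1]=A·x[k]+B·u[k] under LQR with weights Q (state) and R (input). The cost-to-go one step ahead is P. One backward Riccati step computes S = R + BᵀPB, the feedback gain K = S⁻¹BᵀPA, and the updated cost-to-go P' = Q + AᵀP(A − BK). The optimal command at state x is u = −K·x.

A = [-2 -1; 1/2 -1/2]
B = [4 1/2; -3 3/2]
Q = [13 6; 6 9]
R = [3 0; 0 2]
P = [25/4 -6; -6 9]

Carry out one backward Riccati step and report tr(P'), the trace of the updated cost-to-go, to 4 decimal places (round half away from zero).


BᵀP = [43.0000 -51.0000; -5.8750 10.5000]
S = R + BᵀPB = [3 0; 0 2] + [325.0000 -55.0000; -55.0000 12.8125] = [328.0000 -55.0000; -55.0000 14.8125]
BᵀPA = [-111.5000 -17.5000; 17.0000 0.6250]
K = S⁻¹·BᵀPA = [-0.3908 -0.1226; -0.3035 -0.4131]
A−BK = [-0.2849 -0.3029; -0.2172 -0.2482]
AᵀP(A−BK) = [0.8318 0.6001; 0.6001 0.6122]
P' = Q + AᵀP(A−BK) = [13.8318 6.6001; 6.6001 9.6122]
tr(P') = 23.4440

23.4440


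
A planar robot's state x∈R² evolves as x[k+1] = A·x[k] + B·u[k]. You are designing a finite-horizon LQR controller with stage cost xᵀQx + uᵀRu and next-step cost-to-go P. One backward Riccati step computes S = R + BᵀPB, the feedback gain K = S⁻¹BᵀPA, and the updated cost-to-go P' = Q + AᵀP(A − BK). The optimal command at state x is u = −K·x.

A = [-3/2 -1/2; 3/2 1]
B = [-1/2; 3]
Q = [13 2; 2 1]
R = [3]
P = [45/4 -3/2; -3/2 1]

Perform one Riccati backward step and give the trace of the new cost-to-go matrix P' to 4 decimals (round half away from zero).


27.1748

BᵀP = [-10.1250 3.7500]
S = R + BᵀPB = [3] + [16.3125] = [19.3125]
BᵀPA = [20.8125 8.8125]
K = S⁻¹·BᵀPA = [1.0777 0.4563]
A−BK = [-0.9612 -0.2718; -1.7330 -0.3689]
AᵀP(A−BK) = [11.8835 3.8155; 3.8155 1.2913]
P' = Q + AᵀP(A−BK) = [24.8835 5.8155; 5.8155 2.2913]
tr(P') = 27.1748


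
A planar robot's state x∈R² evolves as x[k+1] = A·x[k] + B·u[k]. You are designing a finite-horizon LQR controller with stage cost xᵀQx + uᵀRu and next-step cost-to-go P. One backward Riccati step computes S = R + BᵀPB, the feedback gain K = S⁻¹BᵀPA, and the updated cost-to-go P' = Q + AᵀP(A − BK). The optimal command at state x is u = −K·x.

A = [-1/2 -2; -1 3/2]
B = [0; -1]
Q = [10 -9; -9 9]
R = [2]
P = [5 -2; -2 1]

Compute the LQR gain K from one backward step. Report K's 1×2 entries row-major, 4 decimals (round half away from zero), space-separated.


BᵀP = [2.0000 -1.0000]
S = R + BᵀPB = [2] + [1.0000] = [3.0000]
BᵀPA = [0.0000 -5.5000]
K = S⁻¹·BᵀPA = [0.0000 -1.8333]
A−BK = [-0.5000 -2.0000; -1.0000 -0.3333]
AᵀP(A−BK) = [0.2500 1.0000; 1.0000 24.1667]
P' = Q + AᵀP(A−BK) = [10.2500 -8.0000; -8.0000 33.1667]
tr(P') = 43.4167

0.0000 -1.8333


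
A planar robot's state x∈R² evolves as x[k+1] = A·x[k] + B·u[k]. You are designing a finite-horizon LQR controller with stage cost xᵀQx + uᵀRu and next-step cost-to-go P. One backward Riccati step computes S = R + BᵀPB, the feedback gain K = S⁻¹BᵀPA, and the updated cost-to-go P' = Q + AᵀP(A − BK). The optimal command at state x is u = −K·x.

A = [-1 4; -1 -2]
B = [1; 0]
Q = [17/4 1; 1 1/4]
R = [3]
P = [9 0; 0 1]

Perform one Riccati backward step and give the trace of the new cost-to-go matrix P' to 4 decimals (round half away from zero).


47.7500

BᵀP = [9.0000 0.0000]
S = R + BᵀPB = [3] + [9.0000] = [12.0000]
BᵀPA = [-9.0000 36.0000]
K = S⁻¹·BᵀPA = [-0.7500 3.0000]
A−BK = [-0.2500 1.0000; -1.0000 -2.0000]
AᵀP(A−BK) = [3.2500 -7.0000; -7.0000 40.0000]
P' = Q + AᵀP(A−BK) = [7.5000 -6.0000; -6.0000 40.2500]
tr(P') = 47.7500


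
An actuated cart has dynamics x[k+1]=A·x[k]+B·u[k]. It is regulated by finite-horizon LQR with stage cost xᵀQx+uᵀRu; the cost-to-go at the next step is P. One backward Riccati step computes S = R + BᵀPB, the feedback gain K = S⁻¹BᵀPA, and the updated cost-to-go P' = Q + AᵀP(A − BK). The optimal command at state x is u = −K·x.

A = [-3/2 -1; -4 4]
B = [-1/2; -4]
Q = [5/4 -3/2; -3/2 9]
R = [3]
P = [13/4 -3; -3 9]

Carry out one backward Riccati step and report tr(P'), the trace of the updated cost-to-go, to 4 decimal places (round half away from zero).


24.3333

BᵀP = [10.3750 -34.5000]
S = R + BᵀPB = [3] + [132.8125] = [135.8125]
BᵀPA = [122.4375 -148.3750]
K = S⁻¹·BᵀPA = [0.9015 -1.0925]
A−BK = [-1.0492 -1.5462; -0.3939 -0.3700]
AᵀP(A−BK) = [4.9328 0.6378; 0.6378 9.1505]
P' = Q + AᵀP(A−BK) = [6.1828 -0.8622; -0.8622 18.1505]
tr(P') = 24.3333


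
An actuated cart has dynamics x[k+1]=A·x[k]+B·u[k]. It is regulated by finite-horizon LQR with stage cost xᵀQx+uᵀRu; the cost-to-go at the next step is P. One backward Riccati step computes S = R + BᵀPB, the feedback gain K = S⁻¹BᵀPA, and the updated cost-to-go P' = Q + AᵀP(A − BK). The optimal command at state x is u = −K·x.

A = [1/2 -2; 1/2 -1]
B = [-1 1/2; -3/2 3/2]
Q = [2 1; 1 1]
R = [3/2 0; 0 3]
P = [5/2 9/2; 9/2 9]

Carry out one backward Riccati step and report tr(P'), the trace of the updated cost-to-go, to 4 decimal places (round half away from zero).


BᵀP = [-9.2500 -18.0000; 8.0000 15.7500]
S = R + BᵀPB = [3/2 0; 0 3] + [36.2500 -31.6250; -31.6250 27.6250] = [37.7500 -31.6250; -31.6250 30.6250]
BᵀPA = [-13.6250 36.5000; 11.8750 -31.7500]
K = S⁻¹·BᵀPA = [-0.2675 0.7292; 0.1115 -0.2837]
A−BK = [0.1767 -1.1289; -0.0685 0.5194]
AᵀP(A−BK) = [0.1560 -0.4454; -0.4454 1.3760]
P' = Q + AᵀP(A−BK) = [2.1560 0.5546; 0.5546 2.3760]
tr(P') = 4.5320

4.5320


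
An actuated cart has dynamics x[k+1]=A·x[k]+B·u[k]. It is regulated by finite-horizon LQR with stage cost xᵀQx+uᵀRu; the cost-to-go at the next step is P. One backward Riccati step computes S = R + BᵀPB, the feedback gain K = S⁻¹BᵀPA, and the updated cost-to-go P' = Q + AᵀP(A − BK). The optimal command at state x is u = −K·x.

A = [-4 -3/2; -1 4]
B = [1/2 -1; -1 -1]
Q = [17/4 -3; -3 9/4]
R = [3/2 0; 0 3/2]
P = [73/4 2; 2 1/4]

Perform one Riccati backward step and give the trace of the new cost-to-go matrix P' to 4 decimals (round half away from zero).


25.5763

BᵀP = [7.1250 0.7500; -20.2500 -2.2500]
S = R + BᵀPB = [3/2 0; 0 3/2] + [2.8125 -7.8750; -7.8750 22.5000] = [4.3125 -7.8750; -7.8750 24.0000]
BᵀPA = [-29.2500 -7.6875; 83.2500 21.3750]
K = S⁻¹·BᵀPA = [-1.1186 -0.3898; 3.1017 0.7627]
A−BK = [-0.3390 -0.5424; 0.9831 4.3729]
AᵀP(A−BK) = [17.3136 4.6017; 4.6017 1.7627]
P' = Q + AᵀP(A−BK) = [21.5636 1.6017; 1.6017 4.0127]
tr(P') = 25.5763


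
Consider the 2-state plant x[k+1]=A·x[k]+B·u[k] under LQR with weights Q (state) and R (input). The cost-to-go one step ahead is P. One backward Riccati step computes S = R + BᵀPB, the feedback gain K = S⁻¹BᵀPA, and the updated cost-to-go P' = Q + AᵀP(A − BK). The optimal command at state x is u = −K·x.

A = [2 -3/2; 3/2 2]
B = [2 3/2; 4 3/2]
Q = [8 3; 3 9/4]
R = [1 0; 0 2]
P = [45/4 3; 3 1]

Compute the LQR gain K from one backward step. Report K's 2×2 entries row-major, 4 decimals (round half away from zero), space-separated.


0.5792 -0.0998 0.3039 -0.3113

BᵀP = [34.5000 10.0000; 21.3750 6.0000]
S = R + BᵀPB = [1 0; 0 2] + [109.0000 66.7500; 66.7500 41.0625] = [110.0000 66.7500; 66.7500 43.0625]
BᵀPA = [84.0000 -31.7500; 51.7500 -20.0625]
K = S⁻¹·BᵀPA = [0.5792 -0.0998; 0.3039 -0.3113]
A−BK = [0.3857 -0.8336; -1.2727 2.8659]
AᵀP(A−BK) = [0.8683 -1.0126; -1.0126 1.9005]
P' = Q + AᵀP(A−BK) = [8.8683 1.9874; 1.9874 4.1505]
tr(P') = 13.0188


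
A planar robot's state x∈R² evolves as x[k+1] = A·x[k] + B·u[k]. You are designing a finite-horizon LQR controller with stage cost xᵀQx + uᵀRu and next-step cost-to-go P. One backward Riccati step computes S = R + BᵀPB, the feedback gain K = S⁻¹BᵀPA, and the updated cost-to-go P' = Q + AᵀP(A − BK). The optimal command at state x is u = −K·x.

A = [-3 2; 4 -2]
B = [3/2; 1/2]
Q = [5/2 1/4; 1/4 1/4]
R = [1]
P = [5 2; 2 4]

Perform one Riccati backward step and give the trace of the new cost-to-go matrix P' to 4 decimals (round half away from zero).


78.8731

BᵀP = [8.5000 5.0000]
S = R + BᵀPB = [1] + [15.2500] = [16.2500]
BᵀPA = [-5.5000 7.0000]
K = S⁻¹·BᵀPA = [-0.3385 0.4308]
A−BK = [-2.4923 1.3538; 4.1692 -2.2154]
AᵀP(A−BK) = [59.1385 -31.6308; -31.6308 16.9846]
P' = Q + AᵀP(A−BK) = [61.6385 -31.3808; -31.3808 17.2346]
tr(P') = 78.8731


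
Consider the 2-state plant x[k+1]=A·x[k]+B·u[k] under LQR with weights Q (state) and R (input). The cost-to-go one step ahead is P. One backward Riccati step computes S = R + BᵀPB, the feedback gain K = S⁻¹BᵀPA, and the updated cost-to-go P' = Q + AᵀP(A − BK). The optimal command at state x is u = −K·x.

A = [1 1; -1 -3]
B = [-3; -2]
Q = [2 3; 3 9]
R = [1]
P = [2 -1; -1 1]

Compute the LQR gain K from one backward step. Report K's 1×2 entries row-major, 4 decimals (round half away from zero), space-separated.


-0.4545 -0.6364

BᵀP = [-4.0000 1.0000]
S = R + BᵀPB = [1] + [10.0000] = [11.0000]
BᵀPA = [-5.0000 -7.0000]
K = S⁻¹·BᵀPA = [-0.4545 -0.6364]
A−BK = [-0.3636 -0.9091; -1.9091 -4.2727]
AᵀP(A−BK) = [2.7273 5.8182; 5.8182 12.5455]
P' = Q + AᵀP(A−BK) = [4.7273 8.8182; 8.8182 21.5455]
tr(P') = 26.2727


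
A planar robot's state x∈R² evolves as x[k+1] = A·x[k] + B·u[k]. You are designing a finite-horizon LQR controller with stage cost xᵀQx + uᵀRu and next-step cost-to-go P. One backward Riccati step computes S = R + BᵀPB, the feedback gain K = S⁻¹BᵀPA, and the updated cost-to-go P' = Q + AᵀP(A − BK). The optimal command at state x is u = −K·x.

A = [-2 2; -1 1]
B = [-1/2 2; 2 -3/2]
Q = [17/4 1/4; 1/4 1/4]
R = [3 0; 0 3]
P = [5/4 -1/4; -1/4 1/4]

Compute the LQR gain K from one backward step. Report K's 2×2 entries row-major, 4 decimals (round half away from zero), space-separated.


0.0212 -0.0212 -0.4777 0.4777

BᵀP = [-1.1250 0.6250; 2.8750 -0.8750]
S = R + BᵀPB = [3 0; 0 3] + [1.8125 -3.1875; -3.1875 7.0625] = [4.8125 -3.1875; -3.1875 10.0625]
BᵀPA = [1.6250 -1.6250; -4.8750 4.8750]
K = S⁻¹·BᵀPA = [0.0212 -0.0212; -0.4777 0.4777]
A−BK = [-1.0339 1.0339; -1.7591 1.7591]
AᵀP(A−BK) = [1.8865 -1.8865; -1.8865 1.8865]
P' = Q + AᵀP(A−BK) = [6.1365 -1.6365; -1.6365 2.1365]
tr(P') = 8.2730


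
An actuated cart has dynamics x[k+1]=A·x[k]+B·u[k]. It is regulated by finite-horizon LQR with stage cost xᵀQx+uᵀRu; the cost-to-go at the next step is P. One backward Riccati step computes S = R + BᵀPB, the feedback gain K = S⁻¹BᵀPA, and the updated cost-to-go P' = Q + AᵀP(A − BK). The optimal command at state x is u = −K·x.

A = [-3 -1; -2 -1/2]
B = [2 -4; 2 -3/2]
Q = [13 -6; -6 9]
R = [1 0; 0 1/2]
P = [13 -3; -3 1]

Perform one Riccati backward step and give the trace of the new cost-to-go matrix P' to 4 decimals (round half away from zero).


BᵀP = [20.0000 -4.0000; -47.5000 10.5000]
S = R + BᵀPB = [1 0; 0 1/2] + [32.0000 -74.0000; -74.0000 174.2500] = [33.0000 -74.0000; -74.0000 174.7500]
BᵀPA = [-52.0000 -18.0000; 121.5000 42.2500]
K = S⁻¹·BᵀPA = [-0.3302 -0.0653; 0.5555 0.2141]
A−BK = [-0.1178 -0.0129; -0.5064 -0.0482]
AᵀP(A−BK) = [0.3422 0.0886; 0.0886 0.0279]
P' = Q + AᵀP(A−BK) = [13.3422 -5.9114; -5.9114 9.0279]
tr(P') = 22.3702

22.3702


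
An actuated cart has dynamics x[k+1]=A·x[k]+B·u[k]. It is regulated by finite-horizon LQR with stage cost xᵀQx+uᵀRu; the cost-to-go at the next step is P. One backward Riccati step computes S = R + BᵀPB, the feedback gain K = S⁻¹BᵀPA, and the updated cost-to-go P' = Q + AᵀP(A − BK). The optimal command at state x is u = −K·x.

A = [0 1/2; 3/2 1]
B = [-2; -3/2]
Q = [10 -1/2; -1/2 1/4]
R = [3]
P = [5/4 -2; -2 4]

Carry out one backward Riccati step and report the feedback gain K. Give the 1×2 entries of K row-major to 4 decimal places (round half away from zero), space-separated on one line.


-0.6000 -0.3500

BᵀP = [0.5000 -2.0000]
S = R + BᵀPB = [3] + [2.0000] = [5.0000]
BᵀPA = [-3.0000 -1.7500]
K = S⁻¹·BᵀPA = [-0.6000 -0.3500]
A−BK = [-1.2000 -0.2000; 0.6000 0.4750]
AᵀP(A−BK) = [7.2000 3.4500; 3.4500 1.7000]
P' = Q + AᵀP(A−BK) = [17.2000 2.9500; 2.9500 1.9500]
tr(P') = 19.1500


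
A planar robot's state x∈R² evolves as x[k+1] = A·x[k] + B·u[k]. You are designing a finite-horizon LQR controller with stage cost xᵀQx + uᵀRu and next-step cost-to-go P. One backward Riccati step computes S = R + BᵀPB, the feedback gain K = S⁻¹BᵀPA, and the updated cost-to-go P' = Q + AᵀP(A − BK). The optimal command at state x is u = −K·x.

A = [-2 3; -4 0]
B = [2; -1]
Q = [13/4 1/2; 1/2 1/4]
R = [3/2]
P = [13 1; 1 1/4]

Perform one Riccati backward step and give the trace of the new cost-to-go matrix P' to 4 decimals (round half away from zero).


BᵀP = [25.0000 1.7500]
S = R + BᵀPB = [3/2] + [48.2500] = [49.7500]
BᵀPA = [-57.0000 75.0000]
K = S⁻¹·BᵀPA = [-1.1457 1.5075]
A−BK = [0.2915 -0.0151; -5.1457 1.5075]
AᵀP(A−BK) = [6.6935 -4.0704; -4.0704 3.9347]
P' = Q + AᵀP(A−BK) = [9.9435 -3.5704; -3.5704 4.1847]
tr(P') = 14.1281

14.1281


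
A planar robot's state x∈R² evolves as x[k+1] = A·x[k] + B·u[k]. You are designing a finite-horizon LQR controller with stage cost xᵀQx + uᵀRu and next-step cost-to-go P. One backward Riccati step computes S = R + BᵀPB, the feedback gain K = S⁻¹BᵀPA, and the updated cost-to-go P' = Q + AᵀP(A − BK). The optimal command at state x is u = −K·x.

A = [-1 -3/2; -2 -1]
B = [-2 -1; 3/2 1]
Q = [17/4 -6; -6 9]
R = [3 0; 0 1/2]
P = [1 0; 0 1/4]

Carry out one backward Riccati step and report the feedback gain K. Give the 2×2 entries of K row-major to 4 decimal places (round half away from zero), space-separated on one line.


0.1317 0.2140 0.1070 0.4239

BᵀP = [-2.0000 0.3750; -1.0000 0.2500]
S = R + BᵀPB = [3 0; 0 1/2] + [4.5625 2.3750; 2.3750 1.2500] = [7.5625 2.3750; 2.3750 1.7500]
BᵀPA = [1.2500 2.6250; 0.5000 1.2500]
K = S⁻¹·BᵀPA = [0.1317 0.2140; 0.1070 0.4239]
A−BK = [-0.6296 -0.6481; -2.3045 -1.7449]
AᵀP(A−BK) = [1.7819 1.5206; 1.5206 1.4084]
P' = Q + AᵀP(A−BK) = [6.0319 -4.4794; -4.4794 10.4084]
tr(P') = 16.4403


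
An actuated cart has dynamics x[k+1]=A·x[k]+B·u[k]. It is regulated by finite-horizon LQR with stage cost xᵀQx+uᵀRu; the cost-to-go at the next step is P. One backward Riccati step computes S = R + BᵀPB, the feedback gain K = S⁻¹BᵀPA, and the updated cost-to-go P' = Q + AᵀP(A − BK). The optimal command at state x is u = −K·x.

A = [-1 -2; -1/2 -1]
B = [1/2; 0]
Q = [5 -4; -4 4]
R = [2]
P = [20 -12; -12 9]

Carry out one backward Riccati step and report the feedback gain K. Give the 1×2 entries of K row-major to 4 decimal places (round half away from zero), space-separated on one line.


BᵀP = [10.0000 -6.0000]
S = R + BᵀPB = [2] + [5.0000] = [7.0000]
BᵀPA = [-7.0000 -14.0000]
K = S⁻¹·BᵀPA = [-1.0000 -2.0000]
A−BK = [-0.5000 -1.0000; -0.5000 -1.0000]
AᵀP(A−BK) = [3.2500 6.5000; 6.5000 13.0000]
P' = Q + AᵀP(A−BK) = [8.2500 2.5000; 2.5000 17.0000]
tr(P') = 25.2500

-1.0000 -2.0000


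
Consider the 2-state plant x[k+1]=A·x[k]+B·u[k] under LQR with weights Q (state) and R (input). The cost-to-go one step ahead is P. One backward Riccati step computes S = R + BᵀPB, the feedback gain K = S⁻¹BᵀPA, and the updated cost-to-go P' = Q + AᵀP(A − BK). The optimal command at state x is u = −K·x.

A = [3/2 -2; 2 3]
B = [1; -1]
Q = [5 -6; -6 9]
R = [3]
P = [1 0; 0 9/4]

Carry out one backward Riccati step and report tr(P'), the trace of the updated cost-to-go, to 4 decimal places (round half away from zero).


BᵀP = [1.0000 -2.2500]
S = R + BᵀPB = [3] + [3.2500] = [6.2500]
BᵀPA = [-3.0000 -8.7500]
K = S⁻¹·BᵀPA = [-0.4800 -1.4000]
A−BK = [1.9800 -0.6000; 1.5200 1.6000]
AᵀP(A−BK) = [9.8100 6.3000; 6.3000 12.0000]
P' = Q + AᵀP(A−BK) = [14.8100 0.3000; 0.3000 21.0000]
tr(P') = 35.8100

35.8100


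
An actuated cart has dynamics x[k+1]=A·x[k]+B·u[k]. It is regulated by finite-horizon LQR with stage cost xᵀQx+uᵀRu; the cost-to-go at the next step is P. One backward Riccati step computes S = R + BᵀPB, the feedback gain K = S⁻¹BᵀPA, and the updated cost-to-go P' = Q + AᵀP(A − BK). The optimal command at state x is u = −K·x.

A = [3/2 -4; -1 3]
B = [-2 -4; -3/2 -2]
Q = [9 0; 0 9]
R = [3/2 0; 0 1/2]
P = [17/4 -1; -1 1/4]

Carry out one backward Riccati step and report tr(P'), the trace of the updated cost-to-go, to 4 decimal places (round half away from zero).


BᵀP = [-7.0000 1.6250; -15.0000 3.5000]
S = R + BᵀPB = [3/2 0; 0 1/2] + [11.5625 24.7500; 24.7500 53.0000] = [13.0625 24.7500; 24.7500 53.5000]
BᵀPA = [-12.1250 32.8750; -26.0000 70.5000]
K = S⁻¹·BᵀPA = [-0.0601 0.1615; -0.4582 1.2430]
A−BK = [-0.4529 1.2952; -2.0065 5.7284]
AᵀP(A−BK) = [0.1712 -0.4727; -0.4727 1.3060]
P' = Q + AᵀP(A−BK) = [9.1712 -0.4727; -0.4727 10.3060]
tr(P') = 19.4772

19.4772


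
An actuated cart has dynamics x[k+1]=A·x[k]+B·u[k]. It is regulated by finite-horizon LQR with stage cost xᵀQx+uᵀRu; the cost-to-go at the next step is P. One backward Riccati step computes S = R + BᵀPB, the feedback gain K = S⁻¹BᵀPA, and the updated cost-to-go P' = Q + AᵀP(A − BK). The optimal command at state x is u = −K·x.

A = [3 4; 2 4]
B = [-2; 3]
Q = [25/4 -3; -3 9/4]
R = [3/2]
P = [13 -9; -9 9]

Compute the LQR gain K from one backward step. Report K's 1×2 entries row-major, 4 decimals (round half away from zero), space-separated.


-0.2845 -0.1320

BᵀP = [-53.0000 45.0000]
S = R + BᵀPB = [3/2] + [241.0000] = [242.5000]
BᵀPA = [-69.0000 -32.0000]
K = S⁻¹·BᵀPA = [-0.2845 -0.1320]
A−BK = [2.4309 3.7361; 2.8536 4.3959]
AᵀP(A−BK) = [25.3670 38.8948; 38.8948 59.7773]
P' = Q + AᵀP(A−BK) = [31.6170 35.8948; 35.8948 62.0273]
tr(P') = 93.6443


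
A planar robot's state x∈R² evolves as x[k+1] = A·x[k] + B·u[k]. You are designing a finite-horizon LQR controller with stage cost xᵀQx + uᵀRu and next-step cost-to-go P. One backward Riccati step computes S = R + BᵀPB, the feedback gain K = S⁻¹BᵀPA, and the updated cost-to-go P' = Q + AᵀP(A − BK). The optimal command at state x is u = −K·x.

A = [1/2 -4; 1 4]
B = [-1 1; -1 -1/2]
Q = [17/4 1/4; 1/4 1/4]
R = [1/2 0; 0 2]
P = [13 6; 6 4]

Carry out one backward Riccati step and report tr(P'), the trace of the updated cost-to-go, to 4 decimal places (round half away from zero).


BᵀP = [-19.0000 -10.0000; 10.0000 4.0000]
S = R + BᵀPB = [1/2 0; 0 2] + [29.0000 -14.0000; -14.0000 8.0000] = [29.5000 -14.0000; -14.0000 10.0000]
BᵀPA = [-19.5000 36.0000; 9.0000 -24.0000]
K = S⁻¹·BᵀPA = [-0.6970 0.2424; -0.0758 -2.0606]
A−BK = [-0.1212 -1.6970; 0.2652 3.2121]
AᵀP(A−BK) = [0.3409 1.2727; 1.2727 21.8182]
P' = Q + AᵀP(A−BK) = [4.5909 1.5227; 1.5227 22.0682]
tr(P') = 26.6591

26.6591


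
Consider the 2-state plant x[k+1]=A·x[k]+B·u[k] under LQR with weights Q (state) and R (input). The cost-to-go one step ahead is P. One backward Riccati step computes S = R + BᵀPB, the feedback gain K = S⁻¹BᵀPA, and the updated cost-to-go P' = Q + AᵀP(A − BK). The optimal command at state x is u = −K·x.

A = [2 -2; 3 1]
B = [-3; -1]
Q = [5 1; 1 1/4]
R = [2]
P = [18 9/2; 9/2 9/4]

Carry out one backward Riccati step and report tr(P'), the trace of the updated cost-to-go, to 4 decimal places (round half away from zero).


BᵀP = [-58.5000 -15.7500]
S = R + BᵀPB = [2] + [191.2500] = [193.2500]
BᵀPA = [-164.2500 101.2500]
K = S⁻¹·BᵀPA = [-0.8499 0.5239]
A−BK = [-0.5498 -0.4282; 2.1501 1.5239]
AᵀP(A−BK) = [6.6481 2.8060; 2.8060 3.2018]
P' = Q + AᵀP(A−BK) = [11.6481 3.8060; 3.8060 3.4518]
tr(P') = 15.0999

15.0999


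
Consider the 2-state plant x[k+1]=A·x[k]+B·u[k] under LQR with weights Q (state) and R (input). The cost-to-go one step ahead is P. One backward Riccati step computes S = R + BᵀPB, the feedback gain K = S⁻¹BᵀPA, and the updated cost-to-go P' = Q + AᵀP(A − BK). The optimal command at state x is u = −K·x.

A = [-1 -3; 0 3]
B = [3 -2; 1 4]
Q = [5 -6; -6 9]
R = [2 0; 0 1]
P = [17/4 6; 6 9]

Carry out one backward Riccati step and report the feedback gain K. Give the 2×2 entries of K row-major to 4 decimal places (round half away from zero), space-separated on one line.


-0.2206 -0.2503 0.0008 0.6537

BᵀP = [18.7500 27.0000; 15.5000 24.0000]
S = R + BᵀPB = [2 0; 0 1] + [83.2500 70.5000; 70.5000 65.0000] = [85.2500 70.5000; 70.5000 66.0000]
BᵀPA = [-18.7500 24.7500; -15.5000 25.5000]
K = S⁻¹·BᵀPA = [-0.2206 -0.2503; 0.0008 0.6537]
A−BK = [-0.3368 -0.9417; 0.2175 0.6354]
AᵀP(A−BK) = [0.1261 0.1897; 0.1897 0.7749]
P' = Q + AᵀP(A−BK) = [5.1261 -5.8103; -5.8103 9.7749]
tr(P') = 14.9010


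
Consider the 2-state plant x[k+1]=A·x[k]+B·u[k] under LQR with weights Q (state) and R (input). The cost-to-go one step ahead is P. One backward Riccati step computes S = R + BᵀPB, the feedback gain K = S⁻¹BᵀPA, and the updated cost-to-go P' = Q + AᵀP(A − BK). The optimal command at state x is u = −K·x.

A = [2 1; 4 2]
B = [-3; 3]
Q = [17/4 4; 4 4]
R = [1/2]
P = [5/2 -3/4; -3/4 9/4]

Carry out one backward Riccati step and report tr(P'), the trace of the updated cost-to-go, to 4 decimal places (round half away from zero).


BᵀP = [-9.7500 9.0000]
S = R + BᵀPB = [1/2] + [56.2500] = [56.7500]
BᵀPA = [16.5000 8.2500]
K = S⁻¹·BᵀPA = [0.2907 0.1454]
A−BK = [2.8722 1.4361; 3.1278 1.5639]
AᵀP(A−BK) = [29.2026 14.6013; 14.6013 7.3007]
P' = Q + AᵀP(A−BK) = [33.4526 18.6013; 18.6013 11.3007]
tr(P') = 44.7533

44.7533
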